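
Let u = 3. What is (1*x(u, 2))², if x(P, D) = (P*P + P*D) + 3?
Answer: 324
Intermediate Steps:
x(P, D) = 3 + P² + D*P (x(P, D) = (P² + D*P) + 3 = 3 + P² + D*P)
(1*x(u, 2))² = (1*(3 + 3² + 2*3))² = (1*(3 + 9 + 6))² = (1*18)² = 18² = 324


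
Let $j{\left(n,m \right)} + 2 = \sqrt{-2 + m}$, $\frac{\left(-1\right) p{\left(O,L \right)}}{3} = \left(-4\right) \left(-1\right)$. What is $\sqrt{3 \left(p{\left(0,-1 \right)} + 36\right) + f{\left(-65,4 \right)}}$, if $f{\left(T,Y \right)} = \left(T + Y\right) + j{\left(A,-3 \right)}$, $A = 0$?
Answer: $\sqrt{9 + i \sqrt{5}} \approx 3.0227 + 0.36988 i$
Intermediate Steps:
$p{\left(O,L \right)} = -12$ ($p{\left(O,L \right)} = - 3 \left(\left(-4\right) \left(-1\right)\right) = \left(-3\right) 4 = -12$)
$j{\left(n,m \right)} = -2 + \sqrt{-2 + m}$
$f{\left(T,Y \right)} = -2 + T + Y + i \sqrt{5}$ ($f{\left(T,Y \right)} = \left(T + Y\right) - \left(2 - \sqrt{-2 - 3}\right) = \left(T + Y\right) - \left(2 - \sqrt{-5}\right) = \left(T + Y\right) - \left(2 - i \sqrt{5}\right) = -2 + T + Y + i \sqrt{5}$)
$\sqrt{3 \left(p{\left(0,-1 \right)} + 36\right) + f{\left(-65,4 \right)}} = \sqrt{3 \left(-12 + 36\right) + \left(-2 - 65 + 4 + i \sqrt{5}\right)} = \sqrt{3 \cdot 24 - \left(63 - i \sqrt{5}\right)} = \sqrt{72 - \left(63 - i \sqrt{5}\right)} = \sqrt{9 + i \sqrt{5}}$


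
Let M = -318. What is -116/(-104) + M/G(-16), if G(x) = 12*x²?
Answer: 6735/6656 ≈ 1.0119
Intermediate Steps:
-116/(-104) + M/G(-16) = -116/(-104) - 318/(12*(-16)²) = -116*(-1/104) - 318/(12*256) = 29/26 - 318/3072 = 29/26 - 318*1/3072 = 29/26 - 53/512 = 6735/6656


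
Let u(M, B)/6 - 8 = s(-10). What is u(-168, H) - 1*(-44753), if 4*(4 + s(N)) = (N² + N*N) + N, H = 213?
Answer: 45062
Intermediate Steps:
s(N) = -4 + N²/2 + N/4 (s(N) = -4 + ((N² + N*N) + N)/4 = -4 + ((N² + N²) + N)/4 = -4 + (2*N² + N)/4 = -4 + (N + 2*N²)/4 = -4 + (N²/2 + N/4) = -4 + N²/2 + N/4)
u(M, B) = 309 (u(M, B) = 48 + 6*(-4 + (½)*(-10)² + (¼)*(-10)) = 48 + 6*(-4 + (½)*100 - 5/2) = 48 + 6*(-4 + 50 - 5/2) = 48 + 6*(87/2) = 48 + 261 = 309)
u(-168, H) - 1*(-44753) = 309 - 1*(-44753) = 309 + 44753 = 45062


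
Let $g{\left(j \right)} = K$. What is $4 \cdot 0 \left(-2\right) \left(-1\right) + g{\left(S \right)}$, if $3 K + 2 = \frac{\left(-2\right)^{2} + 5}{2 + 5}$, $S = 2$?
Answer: $- \frac{5}{21} \approx -0.2381$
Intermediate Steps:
$K = - \frac{5}{21}$ ($K = - \frac{2}{3} + \frac{\left(\left(-2\right)^{2} + 5\right) \frac{1}{2 + 5}}{3} = - \frac{2}{3} + \frac{\left(4 + 5\right) \frac{1}{7}}{3} = - \frac{2}{3} + \frac{9 \cdot \frac{1}{7}}{3} = - \frac{2}{3} + \frac{1}{3} \cdot \frac{9}{7} = - \frac{2}{3} + \frac{3}{7} = - \frac{5}{21} \approx -0.2381$)
$g{\left(j \right)} = - \frac{5}{21}$
$4 \cdot 0 \left(-2\right) \left(-1\right) + g{\left(S \right)} = 4 \cdot 0 \left(-2\right) \left(-1\right) - \frac{5}{21} = 0 \left(-2\right) \left(-1\right) - \frac{5}{21} = 0 \left(-1\right) - \frac{5}{21} = 0 - \frac{5}{21} = - \frac{5}{21}$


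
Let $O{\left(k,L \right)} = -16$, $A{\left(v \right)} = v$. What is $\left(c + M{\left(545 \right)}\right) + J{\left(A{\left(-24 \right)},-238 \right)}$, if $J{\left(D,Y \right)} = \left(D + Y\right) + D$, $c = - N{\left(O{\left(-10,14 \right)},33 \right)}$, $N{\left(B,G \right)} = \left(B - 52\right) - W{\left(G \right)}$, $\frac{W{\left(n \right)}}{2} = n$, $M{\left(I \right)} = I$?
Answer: $393$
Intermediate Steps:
$W{\left(n \right)} = 2 n$
$N{\left(B,G \right)} = -52 + B - 2 G$ ($N{\left(B,G \right)} = \left(B - 52\right) - 2 G = \left(-52 + B\right) - 2 G = -52 + B - 2 G$)
$c = 134$ ($c = - (-52 - 16 - 66) = \left(-1\right) \left(-134\right) = 134$)
$J{\left(D,Y \right)} = Y + 2 D$
$\left(c + M{\left(545 \right)}\right) + J{\left(A{\left(-24 \right)},-238 \right)} = \left(134 + 545\right) + \left(-238 + 2 \left(-24\right)\right) = 679 - 286 = 393$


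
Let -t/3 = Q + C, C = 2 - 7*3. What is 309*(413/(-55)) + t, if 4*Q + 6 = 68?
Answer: -254079/110 ≈ -2309.8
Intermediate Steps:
Q = 31/2 (Q = -3/2 + (1/4)*68 = -3/2 + 17 = 31/2 ≈ 15.500)
C = -19 (C = 2 - 21 = -19)
t = 21/2 (t = -3*(31/2 - 19) = -3*(-7/2) = 21/2 ≈ 10.500)
309*(413/(-55)) + t = 309*(413/(-55)) + 21/2 = 309*(413*(-1/55)) + 21/2 = 309*(-413/55) + 21/2 = -127617/55 + 21/2 = -254079/110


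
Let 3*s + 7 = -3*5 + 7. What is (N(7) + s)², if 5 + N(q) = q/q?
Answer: 81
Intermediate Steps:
N(q) = -4 (N(q) = -5 + q/q = -5 + 1 = -4)
s = -5 (s = -7/3 + (-3*5 + 7)/3 = -7/3 + (-15 + 7)/3 = -7/3 + (⅓)*(-8) = -7/3 - 8/3 = -5)
(N(7) + s)² = (-4 - 5)² = (-9)² = 81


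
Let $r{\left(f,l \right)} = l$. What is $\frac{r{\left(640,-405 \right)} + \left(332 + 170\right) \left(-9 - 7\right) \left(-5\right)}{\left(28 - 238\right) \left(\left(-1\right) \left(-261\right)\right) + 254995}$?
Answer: $\frac{7951}{40037} \approx 0.19859$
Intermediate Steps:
$\frac{r{\left(640,-405 \right)} + \left(332 + 170\right) \left(-9 - 7\right) \left(-5\right)}{\left(28 - 238\right) \left(\left(-1\right) \left(-261\right)\right) + 254995} = \frac{-405 + \left(332 + 170\right) \left(-9 - 7\right) \left(-5\right)}{\left(28 - 238\right) \left(\left(-1\right) \left(-261\right)\right) + 254995} = \frac{-405 + 502 \left(\left(-16\right) \left(-5\right)\right)}{\left(-210\right) 261 + 254995} = \frac{-405 + 502 \cdot 80}{-54810 + 254995} = \frac{-405 + 40160}{200185} = 39755 \cdot \frac{1}{200185} = \frac{7951}{40037}$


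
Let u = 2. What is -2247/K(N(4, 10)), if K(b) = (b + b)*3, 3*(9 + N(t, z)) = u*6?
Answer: 749/10 ≈ 74.900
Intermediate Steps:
N(t, z) = -5 (N(t, z) = -9 + (2*6)/3 = -9 + (1/3)*12 = -9 + 4 = -5)
K(b) = 6*b (K(b) = (2*b)*3 = 6*b)
-2247/K(N(4, 10)) = -2247/(6*(-5)) = -2247/(-30) = -2247*(-1/30) = 749/10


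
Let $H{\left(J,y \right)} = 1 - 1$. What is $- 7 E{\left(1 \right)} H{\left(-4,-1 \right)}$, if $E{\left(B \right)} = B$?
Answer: $0$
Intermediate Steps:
$H{\left(J,y \right)} = 0$ ($H{\left(J,y \right)} = 1 - 1 = 0$)
$- 7 E{\left(1 \right)} H{\left(-4,-1 \right)} = \left(-7\right) 1 \cdot 0 = \left(-7\right) 0 = 0$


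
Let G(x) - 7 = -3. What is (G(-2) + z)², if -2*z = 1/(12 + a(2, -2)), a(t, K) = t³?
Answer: 25281/1600 ≈ 15.801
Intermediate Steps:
z = -1/40 (z = -1/(2*(12 + 2³)) = -1/(2*(12 + 8)) = -½/20 = -½*1/20 = -1/40 ≈ -0.025000)
G(x) = 4 (G(x) = 7 - 3 = 4)
(G(-2) + z)² = (4 - 1/40)² = (159/40)² = 25281/1600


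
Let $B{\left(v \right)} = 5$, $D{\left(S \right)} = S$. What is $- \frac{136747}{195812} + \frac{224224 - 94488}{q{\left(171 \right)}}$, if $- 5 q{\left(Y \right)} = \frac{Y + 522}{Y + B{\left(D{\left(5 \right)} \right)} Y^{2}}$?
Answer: $- \frac{2065842363723759}{15077524} \approx -1.3701 \cdot 10^{8}$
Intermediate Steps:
$q{\left(Y \right)} = - \frac{522 + Y}{5 \left(Y + 5 Y^{2}\right)}$ ($q{\left(Y \right)} = - \frac{\left(Y + 522\right) \frac{1}{Y + 5 Y^{2}}}{5} = - \frac{\left(522 + Y\right) \frac{1}{Y + 5 Y^{2}}}{5} = - \frac{\frac{1}{Y + 5 Y^{2}} \left(522 + Y\right)}{5} = - \frac{522 + Y}{5 \left(Y + 5 Y^{2}\right)}$)
$- \frac{136747}{195812} + \frac{224224 - 94488}{q{\left(171 \right)}} = - \frac{136747}{195812} + \frac{224224 - 94488}{\frac{1}{5} \cdot \frac{1}{171} \frac{1}{1 + 5 \cdot 171} \left(-522 - 171\right)} = \left(-136747\right) \frac{1}{195812} + \frac{224224 - 94488}{\frac{1}{5} \cdot \frac{1}{171} \frac{1}{1 + 855} \left(-522 - 171\right)} = - \frac{136747}{195812} + \frac{129736}{\frac{1}{5} \cdot \frac{1}{171} \cdot \frac{1}{856} \left(-693\right)} = - \frac{136747}{195812} + \frac{129736}{- \frac{77}{81320}} = - \frac{136747}{195812} + 129736 \left(- \frac{81320}{77}\right) = - \frac{136747}{195812} - \frac{10550131520}{77} = - \frac{2065842363723759}{15077524}$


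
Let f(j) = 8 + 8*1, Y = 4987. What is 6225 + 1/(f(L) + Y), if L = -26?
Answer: 31143676/5003 ≈ 6225.0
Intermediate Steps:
f(j) = 16 (f(j) = 8 + 8 = 16)
6225 + 1/(f(L) + Y) = 6225 + 1/(16 + 4987) = 6225 + 1/5003 = 31143676/5003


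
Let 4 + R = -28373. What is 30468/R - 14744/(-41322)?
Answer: -481448/671589 ≈ -0.71688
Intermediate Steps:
R = -28377 (R = -4 - 28373 = -28377)
30468/R - 14744/(-41322) = 30468/(-28377) - 14744/(-41322) = 30468*(-1/28377) - 14744*(-1/41322) = -10156/9459 + 76/213 = -481448/671589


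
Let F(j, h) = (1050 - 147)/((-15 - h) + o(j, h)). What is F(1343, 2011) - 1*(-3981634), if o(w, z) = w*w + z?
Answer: 1025915779837/257662 ≈ 3.9816e+6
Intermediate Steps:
o(w, z) = z + w² (o(w, z) = w² + z = z + w²)
F(j, h) = 903/(-15 + j²) (F(j, h) = (1050 - 147)/((-15 - h) + (h + j²)) = 903/(-15 + j²))
F(1343, 2011) - 1*(-3981634) = 903/(-15 + 1343²) - 1*(-3981634) = 903/(-15 + 1803649) + 3981634 = 903/1803634 + 3981634 = 903*(1/1803634) + 3981634 = 129/257662 + 3981634 = 1025915779837/257662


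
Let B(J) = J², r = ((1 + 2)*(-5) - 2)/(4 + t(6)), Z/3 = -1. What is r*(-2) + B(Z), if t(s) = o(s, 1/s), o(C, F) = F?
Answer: 429/25 ≈ 17.160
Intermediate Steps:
t(s) = 1/s
Z = -3 (Z = 3*(-1) = -3)
r = -102/25 (r = ((1 + 2)*(-5) - 2)/(4 + 1/6) = (3*(-5) - 2)/(4 + ⅙) = (-15 - 2)/(25/6) = -17*6/25 = -102/25 ≈ -4.0800)
r*(-2) + B(Z) = -102/25*(-2) + (-3)² = 204/25 + 9 = 429/25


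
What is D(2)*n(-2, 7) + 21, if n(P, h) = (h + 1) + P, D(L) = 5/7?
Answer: 177/7 ≈ 25.286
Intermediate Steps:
D(L) = 5/7 (D(L) = 5*(⅐) = 5/7)
n(P, h) = 1 + P + h (n(P, h) = (1 + h) + P = 1 + P + h)
D(2)*n(-2, 7) + 21 = 5*(1 - 2 + 7)/7 + 21 = (5/7)*6 + 21 = 30/7 + 21 = 177/7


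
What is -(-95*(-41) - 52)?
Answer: -3843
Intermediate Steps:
-(-95*(-41) - 52) = -(3895 - 52) = -1*3843 = -3843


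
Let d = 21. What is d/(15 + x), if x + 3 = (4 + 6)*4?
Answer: 21/52 ≈ 0.40385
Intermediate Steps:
x = 37 (x = -3 + (4 + 6)*4 = -3 + 10*4 = -3 + 40 = 37)
d/(15 + x) = 21/(15 + 37) = 21/52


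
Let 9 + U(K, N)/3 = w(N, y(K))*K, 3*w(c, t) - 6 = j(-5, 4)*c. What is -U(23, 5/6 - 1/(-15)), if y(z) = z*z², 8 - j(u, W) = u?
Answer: -3801/10 ≈ -380.10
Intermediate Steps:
j(u, W) = 8 - u
y(z) = z³
w(c, t) = 2 + 13*c/3 (w(c, t) = 2 + ((8 - 1*(-5))*c)/3 = 2 + ((8 + 5)*c)/3 = 2 + (13*c)/3 = 2 + 13*c/3)
U(K, N) = -27 + 3*K*(2 + 13*N/3) (U(K, N) = -27 + 3*((2 + 13*N/3)*K) = -27 + 3*(K*(2 + 13*N/3)) = -27 + 3*K*(2 + 13*N/3))
-U(23, 5/6 - 1/(-15)) = -(-27 + 23*(6 + 13*(5/6 - 1/(-15)))) = -(-27 + 23*(6 + 13*(5*(⅙) - 1*(-1/15)))) = -(-27 + 23*(6 + 13*(⅚ + 1/15))) = -(-27 + 23*(6 + 13*(9/10))) = -(-27 + 23*(6 + 117/10)) = -(-27 + 23*(177/10)) = -(-27 + 4071/10) = -1*3801/10 = -3801/10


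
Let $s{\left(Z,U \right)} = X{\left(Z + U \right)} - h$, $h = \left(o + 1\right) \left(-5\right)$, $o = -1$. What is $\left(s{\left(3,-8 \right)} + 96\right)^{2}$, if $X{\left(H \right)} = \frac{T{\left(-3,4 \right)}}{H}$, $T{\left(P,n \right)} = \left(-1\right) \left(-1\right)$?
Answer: $\frac{229441}{25} \approx 9177.6$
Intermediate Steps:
$T{\left(P,n \right)} = 1$
$X{\left(H \right)} = \frac{1}{H}$ ($X{\left(H \right)} = 1 \frac{1}{H} = \frac{1}{H}$)
$h = 0$ ($h = \left(-1 + 1\right) \left(-5\right) = 0 \left(-5\right) = 0$)
$s{\left(Z,U \right)} = \frac{1}{U + Z}$ ($s{\left(Z,U \right)} = \frac{1}{Z + U} - 0 = \frac{1}{U + Z} + 0 = \frac{1}{U + Z}$)
$\left(s{\left(3,-8 \right)} + 96\right)^{2} = \left(\frac{1}{-8 + 3} + 96\right)^{2} = \left(\frac{1}{-5} + 96\right)^{2} = \left(- \frac{1}{5} + 96\right)^{2} = \left(\frac{479}{5}\right)^{2} = \frac{229441}{25}$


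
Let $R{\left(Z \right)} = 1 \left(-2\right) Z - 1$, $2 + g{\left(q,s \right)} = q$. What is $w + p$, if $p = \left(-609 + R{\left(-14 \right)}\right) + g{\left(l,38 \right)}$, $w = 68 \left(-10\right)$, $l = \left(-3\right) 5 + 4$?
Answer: $-1275$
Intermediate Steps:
$l = -11$ ($l = -15 + 4 = -11$)
$g{\left(q,s \right)} = -2 + q$
$w = -680$
$R{\left(Z \right)} = -1 - 2 Z$ ($R{\left(Z \right)} = - 2 Z - 1 = -1 - 2 Z$)
$p = -595$ ($p = \left(-609 - -27\right) - 13 = \left(-609 + \left(-1 + 28\right)\right) - 13 = \left(-609 + 27\right) - 13 = -582 - 13 = -595$)
$w + p = -680 - 595 = -1275$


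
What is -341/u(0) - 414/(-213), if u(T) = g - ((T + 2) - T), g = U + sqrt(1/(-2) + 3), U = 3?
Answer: 48836/213 - 341*sqrt(10)/3 ≈ -130.17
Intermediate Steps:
g = 3 + sqrt(10)/2 (g = 3 + sqrt(1/(-2) + 3) = 3 + sqrt(-1/2 + 3) = 3 + sqrt(5/2) = 3 + sqrt(10)/2 ≈ 4.5811)
u(T) = 1 + sqrt(10)/2 (u(T) = (3 + sqrt(10)/2) - ((T + 2) - T) = (3 + sqrt(10)/2) - ((2 + T) - T) = (3 + sqrt(10)/2) - 1*2 = (3 + sqrt(10)/2) - 2 = 1 + sqrt(10)/2)
-341/u(0) - 414/(-213) = -341/(1 + sqrt(10)/2) - 414/(-213) = -341/(1 + sqrt(10)/2) - 414*(-1/213) = -341/(1 + sqrt(10)/2) + 138/71 = 138/71 - 341/(1 + sqrt(10)/2)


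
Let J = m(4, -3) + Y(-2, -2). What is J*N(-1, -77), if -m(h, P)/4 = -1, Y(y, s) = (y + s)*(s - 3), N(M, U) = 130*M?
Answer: -3120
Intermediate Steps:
Y(y, s) = (-3 + s)*(s + y) (Y(y, s) = (s + y)*(-3 + s) = (-3 + s)*(s + y))
m(h, P) = 4 (m(h, P) = -4*(-1) = 4)
J = 24 (J = 4 + ((-2)² - 3*(-2) - 3*(-2) - 2*(-2)) = 4 + (4 + 6 + 6 + 4) = 4 + 20 = 24)
J*N(-1, -77) = 24*(130*(-1)) = 24*(-130) = -3120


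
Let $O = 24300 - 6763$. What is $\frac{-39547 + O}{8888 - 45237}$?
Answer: $\frac{22010}{36349} \approx 0.60552$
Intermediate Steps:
$O = 17537$
$\frac{-39547 + O}{8888 - 45237} = \frac{-39547 + 17537}{8888 - 45237} = - \frac{22010}{-36349} = \left(-22010\right) \left(- \frac{1}{36349}\right) = \frac{22010}{36349}$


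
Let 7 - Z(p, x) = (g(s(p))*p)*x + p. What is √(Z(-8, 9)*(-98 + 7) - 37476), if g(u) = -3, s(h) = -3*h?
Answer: I*√19185 ≈ 138.51*I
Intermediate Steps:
Z(p, x) = 7 - p + 3*p*x (Z(p, x) = 7 - ((-3*p)*x + p) = 7 - (-3*p*x + p) = 7 - (p - 3*p*x) = 7 + (-p + 3*p*x) = 7 - p + 3*p*x)
√(Z(-8, 9)*(-98 + 7) - 37476) = √((7 - 1*(-8) + 3*(-8)*9)*(-98 + 7) - 37476) = √((7 + 8 - 216)*(-91) - 37476) = √(-201*(-91) - 37476) = √(18291 - 37476) = √(-19185) = I*√19185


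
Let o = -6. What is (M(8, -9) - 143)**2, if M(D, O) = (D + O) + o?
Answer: 22500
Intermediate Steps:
M(D, O) = -6 + D + O (M(D, O) = (D + O) - 6 = -6 + D + O)
(M(8, -9) - 143)**2 = ((-6 + 8 - 9) - 143)**2 = (-7 - 143)**2 = (-150)**2 = 22500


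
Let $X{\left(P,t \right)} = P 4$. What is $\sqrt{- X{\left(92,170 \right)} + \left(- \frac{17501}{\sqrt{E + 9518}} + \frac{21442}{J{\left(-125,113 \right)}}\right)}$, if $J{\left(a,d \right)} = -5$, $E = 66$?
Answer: $\frac{\sqrt{-167072097640 - 262077475 \sqrt{599}}}{5990} \approx 69.535 i$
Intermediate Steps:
$X{\left(P,t \right)} = 4 P$
$\sqrt{- X{\left(92,170 \right)} + \left(- \frac{17501}{\sqrt{E + 9518}} + \frac{21442}{J{\left(-125,113 \right)}}\right)} = \sqrt{- 4 \cdot 92 - \left(\frac{21442}{5} + \frac{17501}{\sqrt{66 + 9518}}\right)} = \sqrt{\left(-1\right) 368 - \left(\frac{21442}{5} + \frac{17501}{\sqrt{9584}}\right)} = \sqrt{-368 - \left(\frac{21442}{5} + \frac{17501}{4 \sqrt{599}}\right)} = \sqrt{-368 - \left(\frac{21442}{5} + 17501 \frac{\sqrt{599}}{2396}\right)} = \sqrt{-368 - \left(\frac{21442}{5} + \frac{17501 \sqrt{599}}{2396}\right)} = \sqrt{- \frac{23282}{5} - \frac{17501 \sqrt{599}}{2396}}$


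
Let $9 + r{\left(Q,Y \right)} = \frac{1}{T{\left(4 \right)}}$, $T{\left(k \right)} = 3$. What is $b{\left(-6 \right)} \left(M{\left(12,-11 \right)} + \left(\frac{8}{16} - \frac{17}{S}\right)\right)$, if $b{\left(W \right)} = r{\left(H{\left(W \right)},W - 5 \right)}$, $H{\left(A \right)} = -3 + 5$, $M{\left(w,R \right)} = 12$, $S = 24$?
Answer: $- \frac{3679}{36} \approx -102.19$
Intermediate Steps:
$H{\left(A \right)} = 2$
$r{\left(Q,Y \right)} = - \frac{26}{3}$ ($r{\left(Q,Y \right)} = -9 + \frac{1}{3} = - \frac{26}{3}$)
$b{\left(W \right)} = - \frac{26}{3}$
$b{\left(-6 \right)} \left(M{\left(12,-11 \right)} + \left(\frac{8}{16} - \frac{17}{S}\right)\right) = - \frac{26 \left(12 + \left(\frac{8}{16} - \frac{17}{24}\right)\right)}{3} = - \frac{26 \left(12 + \left(8 \cdot \frac{1}{16} - \frac{17}{24}\right)\right)}{3} = - \frac{26 \left(12 + \left(\frac{1}{2} - \frac{17}{24}\right)\right)}{3} = - \frac{26 \left(12 - \frac{5}{24}\right)}{3} = \left(- \frac{26}{3}\right) \frac{283}{24} = - \frac{3679}{36}$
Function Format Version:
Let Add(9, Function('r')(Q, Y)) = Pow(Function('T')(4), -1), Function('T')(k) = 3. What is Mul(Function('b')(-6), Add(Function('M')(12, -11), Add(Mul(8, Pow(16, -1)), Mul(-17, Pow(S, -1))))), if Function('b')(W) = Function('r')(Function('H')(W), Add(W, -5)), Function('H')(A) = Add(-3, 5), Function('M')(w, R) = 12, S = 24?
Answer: Rational(-3679, 36) ≈ -102.19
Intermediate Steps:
Function('H')(A) = 2
Function('r')(Q, Y) = Rational(-26, 3) (Function('r')(Q, Y) = Add(-9, Pow(3, -1)) = Add(-9, Rational(1, 3)) = Rational(-26, 3))
Function('b')(W) = Rational(-26, 3)
Mul(Function('b')(-6), Add(Function('M')(12, -11), Add(Mul(8, Pow(16, -1)), Mul(-17, Pow(S, -1))))) = Mul(Rational(-26, 3), Add(12, Add(Mul(8, Pow(16, -1)), Mul(-17, Pow(24, -1))))) = Mul(Rational(-26, 3), Add(12, Add(Mul(8, Rational(1, 16)), Mul(-17, Rational(1, 24))))) = Mul(Rational(-26, 3), Add(12, Add(Rational(1, 2), Rational(-17, 24)))) = Mul(Rational(-26, 3), Add(12, Rational(-5, 24))) = Mul(Rational(-26, 3), Rational(283, 24)) = Rational(-3679, 36)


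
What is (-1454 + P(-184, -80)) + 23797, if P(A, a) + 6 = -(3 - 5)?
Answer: 22339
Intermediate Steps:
P(A, a) = -4 (P(A, a) = -6 - (3 - 5) = -6 - 1*(-2) = -6 + 2 = -4)
(-1454 + P(-184, -80)) + 23797 = (-1454 - 4) + 23797 = -1458 + 23797 = 22339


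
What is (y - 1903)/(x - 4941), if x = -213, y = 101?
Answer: 901/2577 ≈ 0.34963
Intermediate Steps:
(y - 1903)/(x - 4941) = (101 - 1903)/(-213 - 4941) = -1802/(-5154) = -1802*(-1/5154) = 901/2577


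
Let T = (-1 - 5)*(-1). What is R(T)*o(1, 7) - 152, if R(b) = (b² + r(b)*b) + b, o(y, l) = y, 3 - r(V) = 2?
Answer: -104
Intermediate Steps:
r(V) = 1 (r(V) = 3 - 1*2 = 3 - 2 = 1)
T = 6 (T = -6*(-1) = 6)
R(b) = b² + 2*b (R(b) = (b² + 1*b) + b = (b² + b) + b = (b + b²) + b = b² + 2*b)
R(T)*o(1, 7) - 152 = (6*(2 + 6))*1 - 152 = (6*8)*1 - 152 = 48*1 - 152 = 48 - 152 = -104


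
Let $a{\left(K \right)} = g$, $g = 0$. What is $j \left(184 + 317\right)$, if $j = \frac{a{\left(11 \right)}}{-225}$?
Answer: $0$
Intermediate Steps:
$a{\left(K \right)} = 0$
$j = 0$ ($j = \frac{0}{-225} = 0 \left(- \frac{1}{225}\right) = 0$)
$j \left(184 + 317\right) = 0 \left(184 + 317\right) = 0 \cdot 501 = 0$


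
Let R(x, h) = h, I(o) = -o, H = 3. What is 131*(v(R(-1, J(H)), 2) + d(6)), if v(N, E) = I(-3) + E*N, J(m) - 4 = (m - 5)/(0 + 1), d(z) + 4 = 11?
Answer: 1834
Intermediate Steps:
d(z) = 7 (d(z) = -4 + 11 = 7)
J(m) = -1 + m (J(m) = 4 + (m - 5)/(0 + 1) = 4 + (-5 + m)/1 = 4 + (-5 + m)*1 = 4 + (-5 + m) = -1 + m)
v(N, E) = 3 + E*N (v(N, E) = -1*(-3) + E*N = 3 + E*N)
131*(v(R(-1, J(H)), 2) + d(6)) = 131*((3 + 2*(-1 + 3)) + 7) = 131*((3 + 2*2) + 7) = 131*((3 + 4) + 7) = 131*(7 + 7) = 131*14 = 1834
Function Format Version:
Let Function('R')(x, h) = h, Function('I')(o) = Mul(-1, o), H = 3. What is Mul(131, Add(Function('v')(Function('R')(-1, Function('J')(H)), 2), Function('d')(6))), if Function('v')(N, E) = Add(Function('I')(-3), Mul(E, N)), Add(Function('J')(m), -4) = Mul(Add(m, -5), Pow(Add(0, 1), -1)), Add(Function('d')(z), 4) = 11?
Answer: 1834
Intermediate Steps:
Function('d')(z) = 7 (Function('d')(z) = Add(-4, 11) = 7)
Function('J')(m) = Add(-1, m) (Function('J')(m) = Add(4, Mul(Add(m, -5), Pow(Add(0, 1), -1))) = Add(4, Mul(Add(-5, m), Pow(1, -1))) = Add(4, Mul(Add(-5, m), 1)) = Add(4, Add(-5, m)) = Add(-1, m))
Function('v')(N, E) = Add(3, Mul(E, N)) (Function('v')(N, E) = Add(Mul(-1, -3), Mul(E, N)) = Add(3, Mul(E, N)))
Mul(131, Add(Function('v')(Function('R')(-1, Function('J')(H)), 2), Function('d')(6))) = Mul(131, Add(Add(3, Mul(2, Add(-1, 3))), 7)) = Mul(131, Add(Add(3, Mul(2, 2)), 7)) = Mul(131, Add(Add(3, 4), 7)) = Mul(131, Add(7, 7)) = Mul(131, 14) = 1834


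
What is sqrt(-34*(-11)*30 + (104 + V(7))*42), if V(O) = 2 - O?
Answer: sqrt(15378) ≈ 124.01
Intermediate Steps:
sqrt(-34*(-11)*30 + (104 + V(7))*42) = sqrt(-34*(-11)*30 + (104 + (2 - 1*7))*42) = sqrt(374*30 + (104 + (2 - 7))*42) = sqrt(11220 + (104 - 5)*42) = sqrt(11220 + 99*42) = sqrt(11220 + 4158) = sqrt(15378)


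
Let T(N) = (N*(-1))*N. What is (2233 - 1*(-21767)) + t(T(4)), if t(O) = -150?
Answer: 23850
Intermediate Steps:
T(N) = -N² (T(N) = (-N)*N = -N²)
(2233 - 1*(-21767)) + t(T(4)) = (2233 - 1*(-21767)) - 150 = (2233 + 21767) - 150 = 24000 - 150 = 23850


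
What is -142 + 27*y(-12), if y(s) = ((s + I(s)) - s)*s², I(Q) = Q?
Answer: -46798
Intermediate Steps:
y(s) = s³ (y(s) = ((s + s) - s)*s² = (2*s - s)*s² = s*s² = s³)
-142 + 27*y(-12) = -142 + 27*(-12)³ = -142 + 27*(-1728) = -142 - 46656 = -46798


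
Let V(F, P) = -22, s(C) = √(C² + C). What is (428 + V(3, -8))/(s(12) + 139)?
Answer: 56434/19165 - 812*√39/19165 ≈ 2.6800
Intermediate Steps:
s(C) = √(C + C²)
(428 + V(3, -8))/(s(12) + 139) = (428 - 22)/(√(12*(1 + 12)) + 139) = 406/(√(12*13) + 139) = 406/(√156 + 139) = 406/(2*√39 + 139) = 406/(139 + 2*√39)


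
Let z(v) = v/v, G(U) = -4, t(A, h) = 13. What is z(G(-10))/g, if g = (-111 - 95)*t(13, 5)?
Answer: -1/2678 ≈ -0.00037341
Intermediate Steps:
z(v) = 1
g = -2678 (g = (-111 - 95)*13 = -206*13 = -2678)
z(G(-10))/g = 1/(-2678) = 1*(-1/2678) = -1/2678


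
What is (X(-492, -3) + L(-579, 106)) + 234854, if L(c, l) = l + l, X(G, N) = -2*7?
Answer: 235052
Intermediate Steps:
X(G, N) = -14
L(c, l) = 2*l
(X(-492, -3) + L(-579, 106)) + 234854 = (-14 + 2*106) + 234854 = (-14 + 212) + 234854 = 198 + 234854 = 235052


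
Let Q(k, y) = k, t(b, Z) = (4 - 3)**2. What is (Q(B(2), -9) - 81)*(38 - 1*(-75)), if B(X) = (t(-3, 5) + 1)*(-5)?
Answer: -10283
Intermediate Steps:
t(b, Z) = 1 (t(b, Z) = 1**2 = 1)
B(X) = -10 (B(X) = (1 + 1)*(-5) = 2*(-5) = -10)
(Q(B(2), -9) - 81)*(38 - 1*(-75)) = (-10 - 81)*(38 - 1*(-75)) = -91*(38 + 75) = -91*113 = -10283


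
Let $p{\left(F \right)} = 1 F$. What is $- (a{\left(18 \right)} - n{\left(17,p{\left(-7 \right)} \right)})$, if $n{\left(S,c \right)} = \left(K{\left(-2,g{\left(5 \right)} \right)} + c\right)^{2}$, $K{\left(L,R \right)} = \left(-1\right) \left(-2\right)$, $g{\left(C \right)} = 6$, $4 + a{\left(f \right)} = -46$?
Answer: $75$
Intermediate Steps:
$a{\left(f \right)} = -50$ ($a{\left(f \right)} = -4 - 46 = -50$)
$K{\left(L,R \right)} = 2$
$p{\left(F \right)} = F$
$n{\left(S,c \right)} = \left(2 + c\right)^{2}$
$- (a{\left(18 \right)} - n{\left(17,p{\left(-7 \right)} \right)}) = - (-50 - \left(2 - 7\right)^{2}) = - (-50 - \left(-5\right)^{2}) = - (-50 - 25) = \left(-1\right) \left(-75\right) = 75$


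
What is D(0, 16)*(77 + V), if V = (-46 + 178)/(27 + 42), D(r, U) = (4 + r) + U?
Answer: 36300/23 ≈ 1578.3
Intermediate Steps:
D(r, U) = 4 + U + r
V = 44/23 (V = 132/69 = 132*(1/69) = 44/23 ≈ 1.9130)
D(0, 16)*(77 + V) = (4 + 16 + 0)*(77 + 44/23) = 20*(1815/23) = 36300/23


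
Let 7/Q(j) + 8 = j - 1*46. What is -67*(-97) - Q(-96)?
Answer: 974857/150 ≈ 6499.0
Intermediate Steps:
Q(j) = 7/(-54 + j) (Q(j) = 7/(-8 + (j - 1*46)) = 7/(-8 + (j - 46)) = 7/(-8 + (-46 + j)) = 7/(-54 + j))
-67*(-97) - Q(-96) = -67*(-97) - 7/(-54 - 96) = 6499 - 7/(-150) = 6499 - 7*(-1)/150 = 6499 - 1*(-7/150) = 6499 + 7/150 = 974857/150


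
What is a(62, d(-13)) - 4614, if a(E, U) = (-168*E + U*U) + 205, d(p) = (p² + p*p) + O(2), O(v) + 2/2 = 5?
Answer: 102139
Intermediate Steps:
O(v) = 4 (O(v) = -1 + 5 = 4)
d(p) = 4 + 2*p² (d(p) = (p² + p*p) + 4 = (p² + p²) + 4 = 2*p² + 4 = 4 + 2*p²)
a(E, U) = 205 + U² - 168*E (a(E, U) = (-168*E + U²) + 205 = (U² - 168*E) + 205 = 205 + U² - 168*E)
a(62, d(-13)) - 4614 = (205 + (4 + 2*(-13)²)² - 168*62) - 4614 = (205 + (4 + 2*169)² - 10416) - 4614 = (205 + (4 + 338)² - 10416) - 4614 = (205 + 342² - 10416) - 4614 = (205 + 116964 - 10416) - 4614 = 106753 - 4614 = 102139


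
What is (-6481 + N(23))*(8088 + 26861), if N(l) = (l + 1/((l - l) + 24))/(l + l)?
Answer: -250041606979/1104 ≈ -2.2649e+8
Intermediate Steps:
N(l) = (1/24 + l)/(2*l) (N(l) = (l + 1/(0 + 24))/((2*l)) = (l + 1/24)*(1/(2*l)) = (1/24 + l)*(1/(2*l)) = (1/24 + l)/(2*l))
(-6481 + N(23))*(8088 + 26861) = (-6481 + (1/48)*(1 + 24*23)/23)*(8088 + 26861) = (-6481 + (1/48)*(1/23)*(1 + 552))*34949 = (-6481 + (1/48)*(1/23)*553)*34949 = (-6481 + 553/1104)*34949 = -7154471/1104*34949 = -250041606979/1104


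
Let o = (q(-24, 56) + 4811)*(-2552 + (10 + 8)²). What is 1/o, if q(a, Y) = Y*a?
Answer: -1/7724476 ≈ -1.2946e-7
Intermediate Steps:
o = -7724476 (o = (56*(-24) + 4811)*(-2552 + (10 + 8)²) = (-1344 + 4811)*(-2552 + 18²) = 3467*(-2552 + 324) = 3467*(-2228) = -7724476)
1/o = 1/(-7724476) = -1/7724476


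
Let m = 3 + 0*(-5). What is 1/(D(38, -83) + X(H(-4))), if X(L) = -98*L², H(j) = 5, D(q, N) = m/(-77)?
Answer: -77/188653 ≈ -0.00040816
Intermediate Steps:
m = 3 (m = 3 + 0 = 3)
D(q, N) = -3/77 (D(q, N) = 3/(-77) = 3*(-1/77) = -3/77)
1/(D(38, -83) + X(H(-4))) = 1/(-3/77 - 98*5²) = 1/(-3/77 - 98*25) = 1/(-3/77 - 2450) = 1/(-188653/77) = -77/188653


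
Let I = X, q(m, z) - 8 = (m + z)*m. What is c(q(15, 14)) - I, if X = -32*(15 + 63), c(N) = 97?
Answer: 2593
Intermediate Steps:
q(m, z) = 8 + m*(m + z) (q(m, z) = 8 + (m + z)*m = 8 + m*(m + z))
X = -2496 (X = -32*78 = -2496)
I = -2496
c(q(15, 14)) - I = 97 - 1*(-2496) = 97 + 2496 = 2593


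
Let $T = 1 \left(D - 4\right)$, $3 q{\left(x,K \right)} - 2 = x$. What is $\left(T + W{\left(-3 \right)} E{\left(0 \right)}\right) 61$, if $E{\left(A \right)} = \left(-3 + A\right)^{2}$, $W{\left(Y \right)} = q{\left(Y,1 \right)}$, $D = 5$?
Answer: $-122$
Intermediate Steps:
$q{\left(x,K \right)} = \frac{2}{3} + \frac{x}{3}$
$W{\left(Y \right)} = \frac{2}{3} + \frac{Y}{3}$
$T = 1$ ($T = 1 \left(5 - 4\right) = 1 \cdot 1 = 1$)
$\left(T + W{\left(-3 \right)} E{\left(0 \right)}\right) 61 = \left(1 + \left(\frac{2}{3} + \frac{1}{3} \left(-3\right)\right) \left(-3 + 0\right)^{2}\right) 61 = \left(1 + \left(\frac{2}{3} - 1\right) \left(-3\right)^{2}\right) 61 = \left(1 - 3\right) 61 = \left(-2\right) 61 = -122$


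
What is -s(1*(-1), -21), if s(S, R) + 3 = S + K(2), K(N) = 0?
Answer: 4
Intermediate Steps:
s(S, R) = -3 + S (s(S, R) = -3 + (S + 0) = -3 + S)
-s(1*(-1), -21) = -(-3 + 1*(-1)) = -(-3 - 1) = -1*(-4) = 4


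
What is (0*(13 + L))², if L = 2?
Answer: 0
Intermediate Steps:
(0*(13 + L))² = (0*(13 + 2))² = (0*15)² = 0² = 0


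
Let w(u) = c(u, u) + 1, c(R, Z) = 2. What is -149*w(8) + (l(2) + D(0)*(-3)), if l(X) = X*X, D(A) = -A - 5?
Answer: -428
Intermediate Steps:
w(u) = 3 (w(u) = 2 + 1 = 3)
D(A) = -5 - A
l(X) = X²
-149*w(8) + (l(2) + D(0)*(-3)) = -149*3 + (2² + (-5 - 1*0)*(-3)) = -447 + (4 + (-5 + 0)*(-3)) = -447 + (4 - 5*(-3)) = -447 + (4 + 15) = -447 + 19 = -428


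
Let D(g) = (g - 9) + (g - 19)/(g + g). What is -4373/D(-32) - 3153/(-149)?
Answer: 49813597/383377 ≈ 129.93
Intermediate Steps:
D(g) = -9 + g + (-19 + g)/(2*g) (D(g) = (-9 + g) + (-19 + g)/((2*g)) = (-9 + g) + (-19 + g)*(1/(2*g)) = (-9 + g) + (-19 + g)/(2*g) = -9 + g + (-19 + g)/(2*g))
-4373/D(-32) - 3153/(-149) = -4373/(-17/2 - 32 - 19/2/(-32)) - 3153/(-149) = -4373/(-17/2 - 32 - 19/2*(-1/32)) - 3153*(-1/149) = -4373/(-17/2 - 32 + 19/64) + 3153/149 = -4373/(-2573/64) + 3153/149 = -4373*(-64/2573) + 3153/149 = 279872/2573 + 3153/149 = 49813597/383377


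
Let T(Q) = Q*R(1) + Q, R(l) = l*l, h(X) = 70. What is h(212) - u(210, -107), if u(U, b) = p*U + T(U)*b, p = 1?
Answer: 44800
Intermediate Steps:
R(l) = l²
T(Q) = 2*Q (T(Q) = Q*1² + Q = Q*1 + Q = Q + Q = 2*Q)
u(U, b) = U + 2*U*b (u(U, b) = 1*U + (2*U)*b = U + 2*U*b)
h(212) - u(210, -107) = 70 - 210*(1 + 2*(-107)) = 70 - 210*(1 - 214) = 70 - 210*(-213) = 70 - 1*(-44730) = 70 + 44730 = 44800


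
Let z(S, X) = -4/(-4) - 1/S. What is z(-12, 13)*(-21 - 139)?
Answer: -520/3 ≈ -173.33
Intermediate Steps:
z(S, X) = 1 - 1/S (z(S, X) = -4*(-1/4) - 1/S = 1 - 1/S)
z(-12, 13)*(-21 - 139) = ((-1 - 12)/(-12))*(-21 - 139) = -1/12*(-13)*(-160) = (13/12)*(-160) = -520/3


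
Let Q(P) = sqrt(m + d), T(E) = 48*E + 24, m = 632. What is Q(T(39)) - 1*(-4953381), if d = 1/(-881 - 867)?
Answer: 4953381 + sqrt(482769195)/874 ≈ 4.9534e+6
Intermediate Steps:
d = -1/1748 (d = 1/(-1748) = -1/1748 ≈ -0.00057208)
T(E) = 24 + 48*E
Q(P) = sqrt(482769195)/874 (Q(P) = sqrt(632 - 1/1748) = sqrt(1104735/1748) = sqrt(482769195)/874)
Q(T(39)) - 1*(-4953381) = sqrt(482769195)/874 - 1*(-4953381) = sqrt(482769195)/874 + 4953381 = 4953381 + sqrt(482769195)/874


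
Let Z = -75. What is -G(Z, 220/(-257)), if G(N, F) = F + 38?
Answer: -9546/257 ≈ -37.144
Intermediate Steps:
G(N, F) = 38 + F
-G(Z, 220/(-257)) = -(38 + 220/(-257)) = -(38 + 220*(-1/257)) = -(38 - 220/257) = -1*9546/257 = -9546/257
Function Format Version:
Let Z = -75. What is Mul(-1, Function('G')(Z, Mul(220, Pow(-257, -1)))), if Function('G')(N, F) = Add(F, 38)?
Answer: Rational(-9546, 257) ≈ -37.144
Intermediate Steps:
Function('G')(N, F) = Add(38, F)
Mul(-1, Function('G')(Z, Mul(220, Pow(-257, -1)))) = Mul(-1, Add(38, Mul(220, Pow(-257, -1)))) = Mul(-1, Add(38, Mul(220, Rational(-1, 257)))) = Mul(-1, Add(38, Rational(-220, 257))) = Mul(-1, Rational(9546, 257)) = Rational(-9546, 257)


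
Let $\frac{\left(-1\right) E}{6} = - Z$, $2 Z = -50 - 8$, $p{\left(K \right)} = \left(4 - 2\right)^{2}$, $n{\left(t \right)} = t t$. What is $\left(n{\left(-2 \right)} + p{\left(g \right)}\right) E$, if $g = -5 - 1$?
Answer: $-1392$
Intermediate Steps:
$g = -6$
$n{\left(t \right)} = t^{2}$
$p{\left(K \right)} = 4$ ($p{\left(K \right)} = 2^{2} = 4$)
$Z = -29$ ($Z = \frac{-50 - 8}{2} = \frac{1}{2} \left(-58\right) = -29$)
$E = -174$ ($E = - 6 \left(\left(-1\right) \left(-29\right)\right) = \left(-6\right) 29 = -174$)
$\left(n{\left(-2 \right)} + p{\left(g \right)}\right) E = \left(\left(-2\right)^{2} + 4\right) \left(-174\right) = \left(4 + 4\right) \left(-174\right) = 8 \left(-174\right) = -1392$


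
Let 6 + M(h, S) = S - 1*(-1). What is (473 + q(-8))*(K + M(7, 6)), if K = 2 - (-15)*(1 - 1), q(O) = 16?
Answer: 1467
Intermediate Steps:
M(h, S) = -5 + S (M(h, S) = -6 + (S - 1*(-1)) = -6 + (S + 1) = -6 + (1 + S) = -5 + S)
K = 2 (K = 2 - (-15)*0 = 2 - 3*0 = 2 + 0 = 2)
(473 + q(-8))*(K + M(7, 6)) = (473 + 16)*(2 + (-5 + 6)) = 489*(2 + 1) = 489*3 = 1467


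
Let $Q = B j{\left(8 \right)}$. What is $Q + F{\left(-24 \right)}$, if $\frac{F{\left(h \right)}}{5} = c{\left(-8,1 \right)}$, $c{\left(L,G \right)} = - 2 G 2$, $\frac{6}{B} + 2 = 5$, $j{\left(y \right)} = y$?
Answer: $-4$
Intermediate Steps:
$B = 2$ ($B = \frac{6}{-2 + 5} = \frac{6}{3} = 6 \cdot \frac{1}{3} = 2$)
$c{\left(L,G \right)} = - 4 G$
$F{\left(h \right)} = -20$ ($F{\left(h \right)} = 5 \left(\left(-4\right) 1\right) = 5 \left(-4\right) = -20$)
$Q = 16$ ($Q = 2 \cdot 8 = 16$)
$Q + F{\left(-24 \right)} = 16 - 20 = -4$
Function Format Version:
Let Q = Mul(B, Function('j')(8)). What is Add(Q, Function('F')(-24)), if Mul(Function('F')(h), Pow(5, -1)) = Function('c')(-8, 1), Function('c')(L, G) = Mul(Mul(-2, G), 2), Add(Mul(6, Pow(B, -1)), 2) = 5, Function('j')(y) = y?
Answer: -4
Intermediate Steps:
B = 2 (B = Mul(6, Pow(Add(-2, 5), -1)) = Mul(6, Pow(3, -1)) = Mul(6, Rational(1, 3)) = 2)
Function('c')(L, G) = Mul(-4, G)
Function('F')(h) = -20 (Function('F')(h) = Mul(5, Mul(-4, 1)) = Mul(5, -4) = -20)
Q = 16 (Q = Mul(2, 8) = 16)
Add(Q, Function('F')(-24)) = Add(16, -20) = -4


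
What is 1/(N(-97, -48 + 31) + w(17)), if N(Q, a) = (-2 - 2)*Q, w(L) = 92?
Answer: 1/480 ≈ 0.0020833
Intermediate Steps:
N(Q, a) = -4*Q
1/(N(-97, -48 + 31) + w(17)) = 1/(-4*(-97) + 92) = 1/(388 + 92) = 1/480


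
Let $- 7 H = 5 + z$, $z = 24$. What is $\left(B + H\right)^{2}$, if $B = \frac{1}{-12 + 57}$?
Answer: $\frac{1684804}{99225} \approx 16.98$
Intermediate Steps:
$H = - \frac{29}{7}$ ($H = - \frac{5 + 24}{7} = \left(- \frac{1}{7}\right) 29 = - \frac{29}{7} \approx -4.1429$)
$B = \frac{1}{45} \approx 0.022222$
$\left(B + H\right)^{2} = \left(\frac{1}{45} - \frac{29}{7}\right)^{2} = \left(- \frac{1298}{315}\right)^{2} = \frac{1684804}{99225}$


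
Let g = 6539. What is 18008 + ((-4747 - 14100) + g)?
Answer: 5700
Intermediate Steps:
18008 + ((-4747 - 14100) + g) = 18008 + ((-4747 - 14100) + 6539) = 18008 + (-18847 + 6539) = 18008 - 12308 = 5700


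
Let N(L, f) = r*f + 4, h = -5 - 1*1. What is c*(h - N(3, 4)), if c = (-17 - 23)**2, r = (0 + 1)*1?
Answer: -22400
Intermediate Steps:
h = -6 (h = -5 - 1 = -6)
r = 1 (r = 1*1 = 1)
c = 1600 (c = (-40)**2 = 1600)
N(L, f) = 4 + f (N(L, f) = 1*f + 4 = f + 4 = 4 + f)
c*(h - N(3, 4)) = 1600*(-6 - (4 + 4)) = 1600*(-6 - 1*8) = 1600*(-6 - 8) = 1600*(-14) = -22400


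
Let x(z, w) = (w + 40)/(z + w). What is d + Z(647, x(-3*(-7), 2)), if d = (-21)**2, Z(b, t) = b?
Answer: 1088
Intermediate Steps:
x(z, w) = (40 + w)/(w + z)
d = 441
d + Z(647, x(-3*(-7), 2)) = 441 + 647 = 1088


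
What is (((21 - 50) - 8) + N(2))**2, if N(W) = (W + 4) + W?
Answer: 841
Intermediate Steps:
N(W) = 4 + 2*W (N(W) = (4 + W) + W = 4 + 2*W)
(((21 - 50) - 8) + N(2))**2 = (((21 - 50) - 8) + (4 + 2*2))**2 = ((-29 - 8) + (4 + 4))**2 = (-37 + 8)**2 = (-29)**2 = 841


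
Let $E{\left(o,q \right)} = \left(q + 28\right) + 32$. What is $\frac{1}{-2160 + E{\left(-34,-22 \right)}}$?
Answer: $- \frac{1}{2122} \approx -0.00047125$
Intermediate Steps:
$E{\left(o,q \right)} = 60 + q$ ($E{\left(o,q \right)} = \left(28 + q\right) + 32 = 60 + q$)
$\frac{1}{-2160 + E{\left(-34,-22 \right)}} = \frac{1}{-2160 + \left(60 - 22\right)} = \frac{1}{-2160 + 38} = \frac{1}{-2122} = - \frac{1}{2122}$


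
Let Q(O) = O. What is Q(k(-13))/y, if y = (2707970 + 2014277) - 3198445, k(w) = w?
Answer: -13/1523802 ≈ -8.5313e-6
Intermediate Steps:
y = 1523802 (y = 4722247 - 3198445 = 1523802)
Q(k(-13))/y = -13/1523802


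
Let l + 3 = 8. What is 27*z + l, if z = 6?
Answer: 167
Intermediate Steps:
l = 5 (l = -3 + 8 = 5)
27*z + l = 27*6 + 5 = 162 + 5 = 167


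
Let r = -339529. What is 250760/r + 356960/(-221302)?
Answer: -88345980680/37569223379 ≈ -2.3516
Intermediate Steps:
250760/r + 356960/(-221302) = 250760/(-339529) + 356960/(-221302) = 250760*(-1/339529) + 356960*(-1/221302) = -250760/339529 - 178480/110651 = -88345980680/37569223379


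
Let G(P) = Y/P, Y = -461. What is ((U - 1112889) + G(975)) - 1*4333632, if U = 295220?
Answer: -5022518936/975 ≈ -5.1513e+6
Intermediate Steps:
G(P) = -461/P
((U - 1112889) + G(975)) - 1*4333632 = ((295220 - 1112889) - 461/975) - 1*4333632 = (-817669 - 461*1/975) - 4333632 = (-817669 - 461/975) - 4333632 = -797227736/975 - 4333632 = -5022518936/975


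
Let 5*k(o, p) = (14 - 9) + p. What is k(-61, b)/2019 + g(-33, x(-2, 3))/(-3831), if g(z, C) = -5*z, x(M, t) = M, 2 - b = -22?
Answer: -518192/12891315 ≈ -0.040197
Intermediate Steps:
b = 24 (b = 2 - 1*(-22) = 2 + 22 = 24)
k(o, p) = 1 + p/5 (k(o, p) = ((14 - 9) + p)/5 = (5 + p)/5 = 1 + p/5)
k(-61, b)/2019 + g(-33, x(-2, 3))/(-3831) = (1 + (⅕)*24)/2019 - 5*(-33)/(-3831) = (1 + 24/5)*(1/2019) + 165*(-1/3831) = (29/5)*(1/2019) - 55/1277 = 29/10095 - 55/1277 = -518192/12891315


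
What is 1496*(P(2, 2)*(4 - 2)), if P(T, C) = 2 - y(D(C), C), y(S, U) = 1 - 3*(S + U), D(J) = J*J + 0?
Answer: 56848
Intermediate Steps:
D(J) = J**2 (D(J) = J**2 + 0 = J**2)
y(S, U) = 1 - 3*S - 3*U (y(S, U) = 1 + (-3*S - 3*U) = 1 - 3*S - 3*U)
P(T, C) = 1 + 3*C + 3*C**2 (P(T, C) = 2 - (1 - 3*C**2 - 3*C) = 2 - (1 - 3*C - 3*C**2) = 2 + (-1 + 3*C + 3*C**2) = 1 + 3*C + 3*C**2)
1496*(P(2, 2)*(4 - 2)) = 1496*((1 + 3*2 + 3*2**2)*(4 - 2)) = 1496*((1 + 6 + 3*4)*2) = 1496*((1 + 6 + 12)*2) = 1496*(19*2) = 1496*38 = 56848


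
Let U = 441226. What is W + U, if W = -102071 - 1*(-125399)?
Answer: 464554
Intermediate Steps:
W = 23328 (W = -102071 + 125399 = 23328)
W + U = 23328 + 441226 = 464554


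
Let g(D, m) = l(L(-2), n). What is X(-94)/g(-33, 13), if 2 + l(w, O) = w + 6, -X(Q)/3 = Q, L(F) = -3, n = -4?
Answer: 282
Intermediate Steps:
X(Q) = -3*Q
l(w, O) = 4 + w (l(w, O) = -2 + (w + 6) = -2 + (6 + w) = 4 + w)
g(D, m) = 1 (g(D, m) = 4 - 3 = 1)
X(-94)/g(-33, 13) = -3*(-94)/1 = 282*1 = 282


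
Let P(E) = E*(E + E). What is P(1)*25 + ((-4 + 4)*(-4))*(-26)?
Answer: 50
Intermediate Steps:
P(E) = 2*E² (P(E) = E*(2*E) = 2*E²)
P(1)*25 + ((-4 + 4)*(-4))*(-26) = (2*1²)*25 + ((-4 + 4)*(-4))*(-26) = (2*1)*25 + (0*(-4))*(-26) = 2*25 + 0*(-26) = 50 + 0 = 50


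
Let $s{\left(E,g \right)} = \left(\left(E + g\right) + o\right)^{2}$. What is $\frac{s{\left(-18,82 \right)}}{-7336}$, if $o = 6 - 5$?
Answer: $- \frac{4225}{7336} \approx -0.57593$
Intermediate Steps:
$o = 1$ ($o = 6 - 5 = 1$)
$s{\left(E,g \right)} = \left(1 + E + g\right)^{2}$ ($s{\left(E,g \right)} = \left(\left(E + g\right) + 1\right)^{2} = \left(1 + E + g\right)^{2}$)
$\frac{s{\left(-18,82 \right)}}{-7336} = \frac{\left(1 - 18 + 82\right)^{2}}{-7336} = 65^{2} \left(- \frac{1}{7336}\right) = 4225 \left(- \frac{1}{7336}\right) = - \frac{4225}{7336}$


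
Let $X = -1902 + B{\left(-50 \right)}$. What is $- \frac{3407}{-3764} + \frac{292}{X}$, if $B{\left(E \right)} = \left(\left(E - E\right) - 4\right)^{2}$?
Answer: $\frac{2663257}{3549452} \approx 0.75033$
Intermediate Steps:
$B{\left(E \right)} = 16$ ($B{\left(E \right)} = \left(0 - 4\right)^{2} = \left(-4\right)^{2} = 16$)
$X = -1886$ ($X = -1902 + 16 = -1886$)
$- \frac{3407}{-3764} + \frac{292}{X} = - \frac{3407}{-3764} + \frac{292}{-1886} = \left(-3407\right) \left(- \frac{1}{3764}\right) + 292 \left(- \frac{1}{1886}\right) = \frac{3407}{3764} - \frac{146}{943} = \frac{2663257}{3549452}$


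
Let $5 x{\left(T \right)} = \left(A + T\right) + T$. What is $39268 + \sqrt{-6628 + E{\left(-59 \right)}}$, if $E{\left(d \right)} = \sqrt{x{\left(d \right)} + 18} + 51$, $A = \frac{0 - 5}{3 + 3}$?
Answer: $39268 + \frac{\sqrt{-5919300 + 30 i \sqrt{5190}}}{30} \approx 39268.0 + 81.099 i$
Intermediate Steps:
$A = - \frac{5}{6} \approx -0.83333$
$x{\left(T \right)} = - \frac{1}{6} + \frac{2 T}{5}$ ($x{\left(T \right)} = \frac{\left(- \frac{5}{6} + T\right) + T}{5} = \frac{- \frac{5}{6} + 2 T}{5} = - \frac{1}{6} + \frac{2 T}{5}$)
$E{\left(d \right)} = 51 + \sqrt{\frac{107}{6} + \frac{2 d}{5}}$ ($E{\left(d \right)} = \sqrt{\left(- \frac{1}{6} + \frac{2 d}{5}\right) + 18} + 51 = \sqrt{\frac{107}{6} + \frac{2 d}{5}} + 51 = 51 + \sqrt{\frac{107}{6} + \frac{2 d}{5}}$)
$39268 + \sqrt{-6628 + E{\left(-59 \right)}} = 39268 + \sqrt{-6628 + \left(51 + \frac{\sqrt{16050 + 360 \left(-59\right)}}{30}\right)} = 39268 + \sqrt{-6628 + \left(51 + \frac{\sqrt{16050 - 21240}}{30}\right)} = 39268 + \sqrt{-6628 + \left(51 + \frac{\sqrt{-5190}}{30}\right)} = 39268 + \sqrt{-6628 + \left(51 + \frac{i \sqrt{5190}}{30}\right)} = 39268 + \sqrt{-6577 + \frac{i \sqrt{5190}}{30}}$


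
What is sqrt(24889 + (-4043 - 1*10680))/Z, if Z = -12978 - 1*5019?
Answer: -sqrt(10166)/17997 ≈ -0.0056024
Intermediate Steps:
Z = -17997 (Z = -12978 - 5019 = -17997)
sqrt(24889 + (-4043 - 1*10680))/Z = sqrt(24889 + (-4043 - 1*10680))/(-17997) = sqrt(24889 + (-4043 - 10680))*(-1/17997) = sqrt(24889 - 14723)*(-1/17997) = sqrt(10166)*(-1/17997) = -sqrt(10166)/17997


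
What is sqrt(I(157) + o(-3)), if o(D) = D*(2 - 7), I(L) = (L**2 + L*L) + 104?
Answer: sqrt(49417) ≈ 222.30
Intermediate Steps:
I(L) = 104 + 2*L**2 (I(L) = (L**2 + L**2) + 104 = 2*L**2 + 104 = 104 + 2*L**2)
o(D) = -5*D (o(D) = D*(-5) = -5*D)
sqrt(I(157) + o(-3)) = sqrt((104 + 2*157**2) - 5*(-3)) = sqrt((104 + 2*24649) + 15) = sqrt((104 + 49298) + 15) = sqrt(49402 + 15) = sqrt(49417)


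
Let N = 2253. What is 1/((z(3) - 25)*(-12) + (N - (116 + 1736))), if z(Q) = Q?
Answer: 1/665 ≈ 0.0015038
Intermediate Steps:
1/((z(3) - 25)*(-12) + (N - (116 + 1736))) = 1/((3 - 25)*(-12) + (2253 - (116 + 1736))) = 1/(-22*(-12) + (2253 - 1*1852)) = 1/(264 + (2253 - 1852)) = 1/(264 + 401) = 1/665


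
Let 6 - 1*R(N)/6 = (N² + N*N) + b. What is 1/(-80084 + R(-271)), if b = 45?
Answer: -1/961610 ≈ -1.0399e-6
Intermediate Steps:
R(N) = -234 - 12*N² (R(N) = 36 - 6*((N² + N*N) + 45) = 36 - 6*((N² + N²) + 45) = 36 - 6*(2*N² + 45) = 36 - 6*(45 + 2*N²) = 36 + (-270 - 12*N²) = -234 - 12*N²)
1/(-80084 + R(-271)) = 1/(-80084 + (-234 - 12*(-271)²)) = 1/(-80084 + (-234 - 12*73441)) = 1/(-80084 + (-234 - 881292)) = 1/(-80084 - 881526) = 1/(-961610) = -1/961610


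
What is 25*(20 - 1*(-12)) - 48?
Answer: 752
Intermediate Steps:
25*(20 - 1*(-12)) - 48 = 25*(20 + 12) - 48 = 25*32 - 48 = 800 - 48 = 752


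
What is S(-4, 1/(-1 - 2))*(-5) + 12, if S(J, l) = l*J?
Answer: 16/3 ≈ 5.3333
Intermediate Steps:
S(J, l) = J*l
S(-4, 1/(-1 - 2))*(-5) + 12 = -4/(-1 - 2)*(-5) + 12 = -4/(-3)*(-5) + 12 = -4*(-⅓)*(-5) + 12 = (4/3)*(-5) + 12 = -20/3 + 12 = 16/3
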